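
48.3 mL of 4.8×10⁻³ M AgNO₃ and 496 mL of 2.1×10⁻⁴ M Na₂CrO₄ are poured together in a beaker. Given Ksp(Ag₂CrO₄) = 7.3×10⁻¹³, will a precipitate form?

Yes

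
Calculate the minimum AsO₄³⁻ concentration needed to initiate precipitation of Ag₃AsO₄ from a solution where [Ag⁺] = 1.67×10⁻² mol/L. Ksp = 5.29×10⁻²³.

Precipitation begins when Q = Ksp.
Ag₃AsO₄(s) ⇌ 3 Ag⁺(aq) + AsO₄³⁻(aq)
Ksp = [Ag⁺]^3[AsO₄³⁻] = [AsO₄³⁻](1.67×10⁻²)^3
[AsO₄³⁻] = 5.29×10⁻²³ / (1.67×10⁻²)^3 = 1.14×10⁻¹⁷
[AsO₄³⁻] = 1.14×10⁻¹⁷ mol/L

1.14×10⁻¹⁷ M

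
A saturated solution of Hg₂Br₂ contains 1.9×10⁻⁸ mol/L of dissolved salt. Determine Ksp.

Hg₂Br₂(s) ⇌ Hg₂²⁺(aq) + 2 Br⁻(aq)
Let s be the molar solubility. Then [Hg₂²⁺] = s and [Br⁻] = 2s.
Ksp = [Hg₂²⁺][Br⁻]^2 = s · (2s)^2 = 4s^3
Ksp = 4 × (1.9×10⁻⁸)^3 = 2.7×10⁻²³

Ksp = 2.7×10⁻²³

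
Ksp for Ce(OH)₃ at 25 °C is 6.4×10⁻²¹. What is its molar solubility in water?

Ce(OH)₃(s) ⇌ Ce³⁺(aq) + 3 OH⁻(aq)
Call the molar solubility s, so that [Ce³⁺] = s and [OH⁻] = 3s.
Ksp = [Ce³⁺][OH⁻]^3 = s · (3s)^3 = 27s^4
27s^4 = 6.4×10⁻²¹  ⇒  s^4 = 2.4×10⁻²²
s = (2.4×10⁻²²)^(1/4) = 3.9×10⁻⁶ mol/L

3.9×10⁻⁶ M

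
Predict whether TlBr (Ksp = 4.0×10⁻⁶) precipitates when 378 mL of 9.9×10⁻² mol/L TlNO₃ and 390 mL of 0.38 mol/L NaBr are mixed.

Total volume after mixing = 378 + 390 = 768 mL.
[Tl⁺] = (9.9×10⁻²)(378)/768 = 4.9×10⁻² mol/L
[Br⁻] = (0.38)(390)/768 = 0.19 mol/L
Q = [Tl⁺][Br⁻] = 9.4×10⁻³
Q = 9.4×10⁻³ > Ksp = 4.0×10⁻⁶, so the solution is supersaturated and TlBr precipitates.

Yes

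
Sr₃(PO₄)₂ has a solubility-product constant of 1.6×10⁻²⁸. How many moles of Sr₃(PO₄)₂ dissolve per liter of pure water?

Sr₃(PO₄)₂(s) ⇌ 3 Sr²⁺(aq) + 2 PO₄³⁻(aq)
Call the molar solubility s, so that [Sr²⁺] = 3s and [PO₄³⁻] = 2s.
Ksp = [Sr²⁺]^3[PO₄³⁻]^2 = (3s)^3 · (2s)^2 = 108s^5
108s^5 = 1.6×10⁻²⁸  ⇒  s^5 = 1.5×10⁻³⁰
s = 1.1×10⁻⁶ mol/L

1.1×10⁻⁶ M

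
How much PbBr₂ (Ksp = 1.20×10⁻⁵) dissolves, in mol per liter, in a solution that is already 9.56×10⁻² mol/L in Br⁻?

1.31×10⁻³ M

PbBr₂(s) ⇌ Pb²⁺(aq) + 2 Br⁻(aq)
Let s be the solubility of PbBr₂ here. The common ion gives [Br⁻] ≈ 9.56×10⁻² mol/L, and [Pb²⁺] = s.
Ksp = [Pb²⁺][Br⁻]^2 = s(9.56×10⁻²)^2
s = 1.20×10⁻⁵ / (9.56×10⁻²)^2 = 1.31×10⁻³
s = 1.31×10⁻³ mol/L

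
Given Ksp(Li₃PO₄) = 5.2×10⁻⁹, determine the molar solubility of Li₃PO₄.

3.7×10⁻³ M

Li₃PO₄(s) ⇌ 3 Li⁺(aq) + PO₄³⁻(aq)
With molar solubility s: [Li⁺] = 3s, [PO₄³⁻] = s.
Ksp = [Li⁺]^3[PO₄³⁻] = (3s)^3 · s = 27s^4
27s^4 = 5.2×10⁻⁹  ⇒  s^4 = 1.9×10⁻¹⁰
Taking the 4th root, s = 3.7×10⁻³ M.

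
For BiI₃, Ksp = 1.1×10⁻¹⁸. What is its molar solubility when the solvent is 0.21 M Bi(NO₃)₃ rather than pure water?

BiI₃(s) ⇌ Bi³⁺(aq) + 3 I⁻(aq)
Bi³⁺ is already present at 0.21 M. If s mol/L of BiI₃ dissolves, [I⁻] = 3s while [Bi³⁺] ≈ 0.21 M.
Ksp = [Bi³⁺][I⁻]^3 = (0.21)(3s)^3
(3s)^3 = 1.1×10⁻¹⁸ / (0.21) = 5.2×10⁻¹⁸
s = 5.8×10⁻⁷ M

5.8×10⁻⁷ M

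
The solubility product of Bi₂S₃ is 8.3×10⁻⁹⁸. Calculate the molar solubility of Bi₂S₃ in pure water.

Bi₂S₃(s) ⇌ 2 Bi³⁺(aq) + 3 S²⁻(aq)
If s mol/L of Bi₂S₃ dissolves, [Bi³⁺] = 2s and [S²⁻] = 3s.
Ksp = [Bi³⁺]^2[S²⁻]^3 = (2s)^2 · (3s)^3 = 108s^5
108s^5 = 8.3×10⁻⁹⁸  ⇒  s^5 = 7.7×10⁻¹⁰⁰
s = (7.7×10⁻¹⁰⁰)^(1/5) = 1.5×10⁻²⁰ mol L⁻¹

1.5×10⁻²⁰ M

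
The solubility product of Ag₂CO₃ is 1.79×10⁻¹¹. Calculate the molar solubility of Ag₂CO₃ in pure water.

1.65×10⁻⁴ M

Ag₂CO₃(s) ⇌ 2 Ag⁺(aq) + CO₃²⁻(aq)
If s mol/L of Ag₂CO₃ dissolves, [Ag⁺] = 2s and [CO₃²⁻] = s.
Ksp = [Ag⁺]^2[CO₃²⁻] = (2s)^2 · s = 4s^3
4s^3 = 1.79×10⁻¹¹  ⇒  s^3 = 4.48×10⁻¹²
s = (4.48×10⁻¹²)^(1/3) = 1.65×10⁻⁴ mol/L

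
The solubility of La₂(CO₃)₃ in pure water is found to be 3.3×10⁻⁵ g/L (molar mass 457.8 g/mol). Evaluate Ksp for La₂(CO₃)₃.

Molar solubility s = (3.3×10⁻⁵ g/L) / (457.8 g/mol) = 7.208×10⁻⁸ mol/L
La₂(CO₃)₃(s) ⇌ 2 La³⁺(aq) + 3 CO₃²⁻(aq)
Call the molar solubility s, so that [La³⁺] = 2s and [CO₃²⁻] = 3s.
Ksp = [La³⁺]^2[CO₃²⁻]^3 = (2s)^2 · (3s)^3 = 108s^5
Ksp = 108 × (7.208×10⁻⁸)^5 = 2.1×10⁻³⁴

Ksp = 2.1×10⁻³⁴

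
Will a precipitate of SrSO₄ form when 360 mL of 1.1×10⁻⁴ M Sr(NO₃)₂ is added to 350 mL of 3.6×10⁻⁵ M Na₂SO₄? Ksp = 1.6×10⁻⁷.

No

After mixing, V = 360 mL + 350 mL = 710 mL.
[Sr²⁺] = (1.1×10⁻⁴)(360)/710 = 5.6×10⁻⁵ M
[SO₄²⁻] = (3.6×10⁻⁵)(350)/710 = 1.8×10⁻⁵ M
Q = [Sr²⁺][SO₄²⁻] = 9.9×10⁻¹⁰
Q < Ksp (9.9×10⁻¹⁰ vs 1.6×10⁻⁷); the solution remains unsaturated and no precipitate forms.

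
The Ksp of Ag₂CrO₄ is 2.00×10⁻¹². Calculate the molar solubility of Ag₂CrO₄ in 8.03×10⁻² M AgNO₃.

3.10×10⁻¹⁰ M

Ag₂CrO₄(s) ⇌ 2 Ag⁺(aq) + CrO₄²⁻(aq)
With Ag⁺ already at 8.03×10⁻² M and s small, take [Ag⁺] ≈ 8.03×10⁻² M and [CrO₄²⁻] = s.
Ksp = [Ag⁺]^2[CrO₄²⁻] = (8.03×10⁻²)^2s
s = 2.00×10⁻¹² / (8.03×10⁻²)^2 = 3.10×10⁻¹⁰
s = 3.10×10⁻¹⁰ M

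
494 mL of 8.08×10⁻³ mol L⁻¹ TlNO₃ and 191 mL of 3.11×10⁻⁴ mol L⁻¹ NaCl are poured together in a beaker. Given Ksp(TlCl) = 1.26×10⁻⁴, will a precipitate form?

No

The combined volume is 685 mL.
[Tl⁺] = (8.08×10⁻³)(494)/685 = 5.83×10⁻³ mol L⁻¹
[Cl⁻] = (3.11×10⁻⁴)(191)/685 = 8.67×10⁻⁵ mol L⁻¹
Q = [Tl⁺][Cl⁻] = 5.05×10⁻⁷
Since Q (5.05×10⁻⁷) is less than Ksp (1.26×10⁻⁴), no TlCl precipitates.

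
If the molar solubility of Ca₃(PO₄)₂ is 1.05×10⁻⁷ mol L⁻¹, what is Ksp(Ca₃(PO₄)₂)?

Ksp = 1.38×10⁻³³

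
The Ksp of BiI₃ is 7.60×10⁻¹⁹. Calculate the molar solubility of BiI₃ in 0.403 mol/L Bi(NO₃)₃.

BiI₃(s) ⇌ Bi³⁺(aq) + 3 I⁻(aq)
Let s be the solubility of BiI₃ here. The common ion gives [Bi³⁺] ≈ 0.403 mol/L, and [I⁻] = 3s.
Ksp = [Bi³⁺][I⁻]^3 = (0.403)(3s)^3
(3s)^3 = 7.60×10⁻¹⁹ / (0.403) = 1.89×10⁻¹⁸
s = 4.12×10⁻⁷ mol/L

4.12×10⁻⁷ M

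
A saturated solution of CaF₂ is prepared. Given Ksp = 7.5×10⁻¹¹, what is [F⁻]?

CaF₂(s) ⇌ Ca²⁺(aq) + 2 F⁻(aq)
With molar solubility s: [Ca²⁺] = s, [F⁻] = 2s.
Ksp = [Ca²⁺][F⁻]^2 = s · (2s)^2 = 4s^3 = 7.5×10⁻¹¹
s = 2.7×10⁻⁴ M
[F⁻] = 2s = 5.3×10⁻⁴ M

5.3×10⁻⁴ M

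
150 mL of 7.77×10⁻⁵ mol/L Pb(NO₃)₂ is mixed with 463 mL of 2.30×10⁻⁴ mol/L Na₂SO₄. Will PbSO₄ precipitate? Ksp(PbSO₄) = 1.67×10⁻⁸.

Total volume after mixing = 150 + 463 = 613 mL.
[Pb²⁺] = (7.77×10⁻⁵)(150)/613 = 1.90×10⁻⁵ mol/L
[SO₄²⁻] = (2.30×10⁻⁴)(463)/613 = 1.74×10⁻⁴ mol/L
Q = [Pb²⁺][SO₄²⁻] = 3.30×10⁻⁹
Since Q (3.30×10⁻⁹) is less than Ksp (1.67×10⁻⁸), no PbSO₄ precipitates.

No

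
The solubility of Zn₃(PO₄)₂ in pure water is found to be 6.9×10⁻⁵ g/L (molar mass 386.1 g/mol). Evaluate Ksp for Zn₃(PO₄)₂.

s = (6.9×10⁻⁵ g L⁻¹)/(386.1 g mol⁻¹) = 1.787×10⁻⁷ M
Zn₃(PO₄)₂(s) ⇌ 3 Zn²⁺(aq) + 2 PO₄³⁻(aq)
If s mol/L of Zn₃(PO₄)₂ dissolves, [Zn²⁺] = 3s and [PO₄³⁻] = 2s.
Ksp = [Zn²⁺]^3[PO₄³⁻]^2 = (3s)^3 · (2s)^2 = 108s^5
Ksp = 108 × (1.787×10⁻⁷)^5 = 2.0×10⁻³²

Ksp = 2.0×10⁻³²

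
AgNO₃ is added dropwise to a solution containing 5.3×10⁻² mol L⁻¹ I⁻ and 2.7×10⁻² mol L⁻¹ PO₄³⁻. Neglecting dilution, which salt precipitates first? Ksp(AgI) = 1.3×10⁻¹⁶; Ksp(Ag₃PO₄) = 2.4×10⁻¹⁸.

AgI

A salt starts to precipitate once the ion product Q reaches its Ksp.
For AgI: [Ag⁺] = (Ksp/[I⁻]) = 2.5×10⁻¹⁵ mol L⁻¹
For Ag₃PO₄: [Ag⁺] = (Ksp/[PO₄³⁻])^(1/3) = 4.5×10⁻⁶ mol L⁻¹
Since AgI needs less Ag⁺ to reach saturation, it precipitates first.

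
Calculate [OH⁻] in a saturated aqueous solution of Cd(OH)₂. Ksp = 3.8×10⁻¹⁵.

2.0×10⁻⁵ M

Cd(OH)₂(s) ⇌ Cd²⁺(aq) + 2 OH⁻(aq)
For each mole of Cd(OH)₂ that dissolves per liter, [Cd²⁺] = s and [OH⁻] = 2s; let s denote this solubility.
Ksp = [Cd²⁺][OH⁻]^2 = s · (2s)^2 = 4s^3 = 3.8×10⁻¹⁵
s = 9.8×10⁻⁶ mol/L
[OH⁻] = 2s = 2.0×10⁻⁵ mol/L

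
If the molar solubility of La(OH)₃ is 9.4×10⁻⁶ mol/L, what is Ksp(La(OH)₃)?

La(OH)₃(s) ⇌ La³⁺(aq) + 3 OH⁻(aq)
Call the molar solubility s, so that [La³⁺] = s and [OH⁻] = 3s.
Ksp = [La³⁺][OH⁻]^3 = s · (3s)^3 = 27s^4
Ksp = 27 × (9.4×10⁻⁶)^4 = 2.1×10⁻¹⁹

Ksp = 2.1×10⁻¹⁹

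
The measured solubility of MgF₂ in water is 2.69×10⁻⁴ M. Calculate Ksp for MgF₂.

Ksp = 7.79×10⁻¹¹

MgF₂(s) ⇌ Mg²⁺(aq) + 2 F⁻(aq)
With molar solubility s: [Mg²⁺] = s, [F⁻] = 2s.
Ksp = [Mg²⁺][F⁻]^2 = s · (2s)^2 = 4s^3
Ksp = 4 × (2.69×10⁻⁴)^3 = 7.79×10⁻¹¹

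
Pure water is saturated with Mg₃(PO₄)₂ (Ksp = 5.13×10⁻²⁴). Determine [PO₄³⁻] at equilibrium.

1.72×10⁻⁵ M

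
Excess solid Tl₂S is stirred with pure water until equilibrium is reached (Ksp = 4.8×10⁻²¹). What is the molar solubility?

1.1×10⁻⁷ M

Tl₂S(s) ⇌ 2 Tl⁺(aq) + S²⁻(aq)
With molar solubility s: [Tl⁺] = 2s, [S²⁻] = s.
Ksp = [Tl⁺]^2[S²⁻] = (2s)^2 · s = 4s^3
4s^3 = 4.8×10⁻²¹  ⇒  s^3 = 1.2×10⁻²¹
s = 1.1×10⁻⁷ mol L⁻¹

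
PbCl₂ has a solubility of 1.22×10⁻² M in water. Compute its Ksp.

Ksp = 7.26×10⁻⁶

PbCl₂(s) ⇌ Pb²⁺(aq) + 2 Cl⁻(aq)
Let s be the molar solubility. Then [Pb²⁺] = s and [Cl⁻] = 2s.
Ksp = [Pb²⁺][Cl⁻]^2 = s · (2s)^2 = 4s^3
Ksp = 4 × (1.22×10⁻²)^3 = 7.26×10⁻⁶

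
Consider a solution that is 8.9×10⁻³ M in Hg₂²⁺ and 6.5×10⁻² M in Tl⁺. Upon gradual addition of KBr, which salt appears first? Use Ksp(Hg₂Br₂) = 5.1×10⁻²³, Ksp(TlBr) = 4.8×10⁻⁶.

Hg₂Br₂

A salt starts to precipitate once the ion product Q reaches its Ksp.
For Hg₂Br₂: [Br⁻] = (Ksp/[Hg₂²⁺])^(1/2) = 7.6×10⁻¹¹ M
For TlBr: [Br⁻] = (Ksp/[Tl⁺]) = 7.4×10⁻⁵ M
Hg₂Br₂ requires the lower [Br⁻], so it precipitates first.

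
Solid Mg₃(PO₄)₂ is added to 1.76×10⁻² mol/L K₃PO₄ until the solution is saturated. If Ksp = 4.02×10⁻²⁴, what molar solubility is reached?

Mg₃(PO₄)₂(s) ⇌ 3 Mg²⁺(aq) + 2 PO₄³⁻(aq)
PO₄³⁻ is already present at 1.76×10⁻² mol/L. If s mol/L of Mg₃(PO₄)₂ dissolves, [Mg²⁺] = 3s while [PO₄³⁻] ≈ 1.76×10⁻² mol/L.
Ksp = [Mg²⁺]^3[PO₄³⁻]^2 = (3s)^3(1.76×10⁻²)^2
(3s)^3 = 4.02×10⁻²⁴ / (1.76×10⁻²)^2 = 1.30×10⁻²⁰
s = 7.83×10⁻⁸ mol/L

7.83×10⁻⁸ M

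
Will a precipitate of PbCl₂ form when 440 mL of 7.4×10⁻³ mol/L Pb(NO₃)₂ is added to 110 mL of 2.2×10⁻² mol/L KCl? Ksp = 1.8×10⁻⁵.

Total volume after mixing = 440 + 110 = 550 mL.
[Pb²⁺] = (7.4×10⁻³)(440)/550 = 5.9×10⁻³ mol/L
[Cl⁻] = (2.2×10⁻²)(110)/550 = 4.4×10⁻³ mol/L
Q = [Pb²⁺][Cl⁻]^2 = 1.1×10⁻⁷
Since Q (1.1×10⁻⁷) is less than Ksp (1.8×10⁻⁵), no PbCl₂ precipitates.

No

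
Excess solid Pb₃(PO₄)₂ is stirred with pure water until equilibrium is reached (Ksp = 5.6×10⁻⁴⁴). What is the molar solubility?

8.8×10⁻¹⁰ M

Pb₃(PO₄)₂(s) ⇌ 3 Pb²⁺(aq) + 2 PO₄³⁻(aq)
For each mole of Pb₃(PO₄)₂ that dissolves per liter, [Pb²⁺] = 3s and [PO₄³⁻] = 2s; let s denote this solubility.
Ksp = [Pb²⁺]^3[PO₄³⁻]^2 = (3s)^3 · (2s)^2 = 108s^5
108s^5 = 5.6×10⁻⁴⁴  ⇒  s^5 = 5.2×10⁻⁴⁶
s = (5.2×10⁻⁴⁶)^(1/5) = 8.8×10⁻¹⁰ M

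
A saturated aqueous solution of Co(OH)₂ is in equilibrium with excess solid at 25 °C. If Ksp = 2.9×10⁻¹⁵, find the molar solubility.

Co(OH)₂(s) ⇌ Co²⁺(aq) + 2 OH⁻(aq)
For each mole of Co(OH)₂ that dissolves per liter, [Co²⁺] = s and [OH⁻] = 2s; let s denote this solubility.
Ksp = [Co²⁺][OH⁻]^2 = s · (2s)^2 = 4s^3
4s^3 = 2.9×10⁻¹⁵  ⇒  s^3 = 7.3×10⁻¹⁶
s = (7.3×10⁻¹⁶)^(1/3) = 9.0×10⁻⁶ M

9.0×10⁻⁶ M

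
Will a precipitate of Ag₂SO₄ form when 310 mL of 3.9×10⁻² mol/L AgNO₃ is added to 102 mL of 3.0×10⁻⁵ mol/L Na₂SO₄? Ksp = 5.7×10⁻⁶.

No

The combined volume is 412 mL.
[Ag⁺] = (3.9×10⁻²)(310)/412 = 2.9×10⁻² mol/L
[SO₄²⁻] = (3.0×10⁻⁵)(102)/412 = 7.4×10⁻⁶ mol/L
Q = [Ag⁺]^2[SO₄²⁻] = 6.4×10⁻⁹
Since Q (6.4×10⁻⁹) is less than Ksp (5.7×10⁻⁶), no Ag₂SO₄ precipitates.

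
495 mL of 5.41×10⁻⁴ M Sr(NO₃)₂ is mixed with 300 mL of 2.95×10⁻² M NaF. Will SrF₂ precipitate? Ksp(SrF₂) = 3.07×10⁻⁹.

Yes

Total volume after mixing = 495 + 300 = 795 mL.
[Sr²⁺] = (5.41×10⁻⁴)(495)/795 = 3.37×10⁻⁴ M
[F⁻] = (2.95×10⁻²)(300)/795 = 1.11×10⁻² M
Q = [Sr²⁺][F⁻]^2 = 4.17×10⁻⁸
Since Q (4.17×10⁻⁸) exceeds Ksp (3.07×10⁻⁹), SrF₂ will precipitate.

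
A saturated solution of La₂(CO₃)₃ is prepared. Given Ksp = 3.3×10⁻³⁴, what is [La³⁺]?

La₂(CO₃)₃(s) ⇌ 2 La³⁺(aq) + 3 CO₃²⁻(aq)
With molar solubility s: [La³⁺] = 2s, [CO₃²⁻] = 3s.
Ksp = [La³⁺]^2[CO₃²⁻]^3 = (2s)^2 · (3s)^3 = 108s^5 = 3.3×10⁻³⁴
s = 7.9×10⁻⁸ mol L⁻¹
[La³⁺] = 2s = 1.6×10⁻⁷ mol L⁻¹

1.6×10⁻⁷ M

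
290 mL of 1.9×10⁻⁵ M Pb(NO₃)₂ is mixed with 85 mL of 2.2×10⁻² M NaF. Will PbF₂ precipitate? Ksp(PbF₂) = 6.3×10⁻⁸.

Total volume after mixing = 290 + 85 = 375 mL.
[Pb²⁺] = (1.9×10⁻⁵)(290)/375 = 1.5×10⁻⁵ M
[F⁻] = (2.2×10⁻²)(85)/375 = 5.0×10⁻³ M
Q = [Pb²⁺][F⁻]^2 = 3.7×10⁻¹⁰
Since Q (3.7×10⁻¹⁰) is less than Ksp (6.3×10⁻⁸), no PbF₂ precipitates.

No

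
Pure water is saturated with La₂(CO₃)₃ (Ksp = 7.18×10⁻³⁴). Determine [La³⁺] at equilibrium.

La₂(CO₃)₃(s) ⇌ 2 La³⁺(aq) + 3 CO₃²⁻(aq)
With molar solubility s: [La³⁺] = 2s, [CO₃²⁻] = 3s.
Ksp = [La³⁺]^2[CO₃²⁻]^3 = (2s)^2 · (3s)^3 = 108s^5 = 7.18×10⁻³⁴
s = 9.22×10⁻⁸ mol/L
[La³⁺] = 2s = 1.84×10⁻⁷ mol/L

1.84×10⁻⁷ M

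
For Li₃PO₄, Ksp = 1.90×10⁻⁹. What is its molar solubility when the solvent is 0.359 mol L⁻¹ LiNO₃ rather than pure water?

Li₃PO₄(s) ⇌ 3 Li⁺(aq) + PO₄³⁻(aq)
Li⁺ is already present at 0.359 mol L⁻¹. If s mol/L of Li₃PO₄ dissolves, [PO₄³⁻] = s while [Li⁺] ≈ 0.359 mol L⁻¹.
Ksp = [Li⁺]^3[PO₄³⁻] = (0.359)^3s
s = 1.90×10⁻⁹ / (0.359)^3 = 4.11×10⁻⁸
s = 4.11×10⁻⁸ mol L⁻¹

4.11×10⁻⁸ M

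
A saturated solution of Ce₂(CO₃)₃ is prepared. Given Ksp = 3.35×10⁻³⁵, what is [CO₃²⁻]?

Ce₂(CO₃)₃(s) ⇌ 2 Ce³⁺(aq) + 3 CO₃²⁻(aq)
If s mol/L of Ce₂(CO₃)₃ dissolves, [Ce³⁺] = 2s and [CO₃²⁻] = 3s.
Ksp = [Ce³⁺]^2[CO₃²⁻]^3 = (2s)^2 · (3s)^3 = 108s^5 = 3.35×10⁻³⁵
s = 4.99×10⁻⁸ M
[CO₃²⁻] = 3s = 1.50×10⁻⁷ M

1.50×10⁻⁷ M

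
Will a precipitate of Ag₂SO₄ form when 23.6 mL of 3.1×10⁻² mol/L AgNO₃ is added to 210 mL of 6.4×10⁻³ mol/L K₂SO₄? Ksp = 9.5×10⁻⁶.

No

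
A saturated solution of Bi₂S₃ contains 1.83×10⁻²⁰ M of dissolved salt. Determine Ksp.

Bi₂S₃(s) ⇌ 2 Bi³⁺(aq) + 3 S²⁻(aq)
For each mole of Bi₂S₃ that dissolves per liter, [Bi³⁺] = 2s and [S²⁻] = 3s; let s denote this solubility.
Ksp = [Bi³⁺]^2[S²⁻]^3 = (2s)^2 · (3s)^3 = 108s^5
Ksp = 108 × (1.83×10⁻²⁰)^5 = 2.22×10⁻⁹⁷

Ksp = 2.22×10⁻⁹⁷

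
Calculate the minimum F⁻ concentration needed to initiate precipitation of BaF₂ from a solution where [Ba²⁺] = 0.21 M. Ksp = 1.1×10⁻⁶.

Precipitation begins when Q = Ksp.
BaF₂(s) ⇌ Ba²⁺(aq) + 2 F⁻(aq)
Ksp = [Ba²⁺][F⁻]^2 = [F⁻]^2(0.21)
[F⁻]^2 = 1.1×10⁻⁶ / (0.21) = 5.2×10⁻⁶
[F⁻] = 2.3×10⁻³ M

2.3×10⁻³ M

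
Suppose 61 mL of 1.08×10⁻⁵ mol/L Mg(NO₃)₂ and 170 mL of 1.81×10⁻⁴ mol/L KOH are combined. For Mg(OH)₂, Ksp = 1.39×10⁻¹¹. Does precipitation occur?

No

The combined volume is 231 mL.
[Mg²⁺] = (1.08×10⁻⁵)(61)/231 = 2.85×10⁻⁶ mol/L
[OH⁻] = (1.81×10⁻⁴)(170)/231 = 1.33×10⁻⁴ mol/L
Q = [Mg²⁺][OH⁻]^2 = 5.06×10⁻¹⁴
Q = 5.06×10⁻¹⁴ < Ksp = 1.39×10⁻¹¹, so the solution is unsaturated and no precipitate forms.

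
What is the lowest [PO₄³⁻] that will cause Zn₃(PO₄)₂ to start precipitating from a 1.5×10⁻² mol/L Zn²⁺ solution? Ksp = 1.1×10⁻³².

5.7×10⁻¹⁴ M

The threshold for precipitation is Q = Ksp.
Zn₃(PO₄)₂(s) ⇌ 3 Zn²⁺(aq) + 2 PO₄³⁻(aq)
Ksp = [Zn²⁺]^3[PO₄³⁻]^2 = [PO₄³⁻]^2(1.5×10⁻²)^3
[PO₄³⁻]^2 = 1.1×10⁻³² / (1.5×10⁻²)^3 = 3.3×10⁻²⁷
[PO₄³⁻] = 5.7×10⁻¹⁴ mol/L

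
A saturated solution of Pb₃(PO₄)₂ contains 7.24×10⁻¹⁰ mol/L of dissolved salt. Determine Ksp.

Ksp = 2.15×10⁻⁴⁴

Pb₃(PO₄)₂(s) ⇌ 3 Pb²⁺(aq) + 2 PO₄³⁻(aq)
If s mol/L of Pb₃(PO₄)₂ dissolves, [Pb²⁺] = 3s and [PO₄³⁻] = 2s.
Ksp = [Pb²⁺]^3[PO₄³⁻]^2 = (3s)^3 · (2s)^2 = 108s^5
Ksp = 108 × (7.24×10⁻¹⁰)^5 = 2.15×10⁻⁴⁴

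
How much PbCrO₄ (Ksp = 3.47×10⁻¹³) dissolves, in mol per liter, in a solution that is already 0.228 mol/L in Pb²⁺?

PbCrO₄(s) ⇌ Pb²⁺(aq) + CrO₄²⁻(aq)
The solution already contains Pb²⁺ at 0.228 mol/L. Let s be the molar solubility of PbCrO₄.
[Pb²⁺] ≈ 0.228 mol/L (common ion dominates); [CrO₄²⁻] = s.
Ksp = [Pb²⁺][CrO₄²⁻] = (0.228)s
s = 3.47×10⁻¹³ / (0.228) = 1.52×10⁻¹²
s = 1.52×10⁻¹² mol/L

1.52×10⁻¹² M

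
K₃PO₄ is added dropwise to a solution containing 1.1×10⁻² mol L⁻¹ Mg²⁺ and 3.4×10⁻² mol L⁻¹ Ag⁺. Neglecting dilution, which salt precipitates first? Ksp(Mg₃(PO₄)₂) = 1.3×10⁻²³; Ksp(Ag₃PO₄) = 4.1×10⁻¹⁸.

The threshold for precipitation is Q = Ksp.
For Mg₃(PO₄)₂: [PO₄³⁻] = (Ksp/[Mg²⁺]^3)^(1/2) = 3.1×10⁻⁹ mol L⁻¹
For Ag₃PO₄: [PO₄³⁻] = (Ksp/[Ag⁺]^3) = 1.0×10⁻¹³ mol L⁻¹
The smaller threshold [PO₄³⁻] is reached first, so Ag₃PO₄ precipitates first.

Ag₃PO₄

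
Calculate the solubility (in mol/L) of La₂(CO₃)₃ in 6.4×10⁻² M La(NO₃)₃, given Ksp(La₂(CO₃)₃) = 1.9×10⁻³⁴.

La₂(CO₃)₃(s) ⇌ 2 La³⁺(aq) + 3 CO₃²⁻(aq)
The solution already contains La³⁺ at 6.4×10⁻² M. Let s be the molar solubility of La₂(CO₃)₃.
[La³⁺] ≈ 6.4×10⁻² M (common ion dominates); [CO₃²⁻] = 3s.
Ksp = [La³⁺]^2[CO₃²⁻]^3 = (6.4×10⁻²)^2(3s)^3
(3s)^3 = 1.9×10⁻³⁴ / (6.4×10⁻²)^2 = 4.6×10⁻³²
s = 1.2×10⁻¹¹ M

1.2×10⁻¹¹ M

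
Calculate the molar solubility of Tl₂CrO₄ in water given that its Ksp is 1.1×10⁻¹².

6.5×10⁻⁵ M

Tl₂CrO₄(s) ⇌ 2 Tl⁺(aq) + CrO₄²⁻(aq)
For each mole of Tl₂CrO₄ that dissolves per liter, [Tl⁺] = 2s and [CrO₄²⁻] = s; let s denote this solubility.
Ksp = [Tl⁺]^2[CrO₄²⁻] = (2s)^2 · s = 4s^3
4s^3 = 1.1×10⁻¹²  ⇒  s^3 = 2.8×10⁻¹³
Taking the 3rd root, s = 6.5×10⁻⁵ M.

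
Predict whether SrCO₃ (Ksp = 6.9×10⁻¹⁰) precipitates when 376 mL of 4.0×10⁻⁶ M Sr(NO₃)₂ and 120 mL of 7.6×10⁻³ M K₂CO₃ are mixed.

Yes

After mixing, V = 376 mL + 120 mL = 496 mL.
[Sr²⁺] = (4.0×10⁻⁶)(376)/496 = 3.0×10⁻⁶ M
[CO₃²⁻] = (7.6×10⁻³)(120)/496 = 1.8×10⁻³ M
Q = [Sr²⁺][CO₃²⁻] = 5.6×10⁻⁹
Since Q (5.6×10⁻⁹) exceeds Ksp (6.9×10⁻¹⁰), SrCO₃ will precipitate.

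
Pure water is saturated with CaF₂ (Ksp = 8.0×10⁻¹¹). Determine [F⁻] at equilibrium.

CaF₂(s) ⇌ Ca²⁺(aq) + 2 F⁻(aq)
For each mole of CaF₂ that dissolves per liter, [Ca²⁺] = s and [F⁻] = 2s; let s denote this solubility.
Ksp = [Ca²⁺][F⁻]^2 = s · (2s)^2 = 4s^3 = 8.0×10⁻¹¹
s = 2.7×10⁻⁴ mol/L
[F⁻] = 2s = 5.4×10⁻⁴ mol/L

5.4×10⁻⁴ M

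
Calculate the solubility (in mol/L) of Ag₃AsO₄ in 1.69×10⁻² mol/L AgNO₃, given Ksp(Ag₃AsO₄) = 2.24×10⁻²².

Ag₃AsO₄(s) ⇌ 3 Ag⁺(aq) + AsO₄³⁻(aq)
Let s be the solubility of Ag₃AsO₄ here. The common ion gives [Ag⁺] ≈ 1.69×10⁻² mol/L, and [AsO₄³⁻] = s.
Ksp = [Ag⁺]^3[AsO₄³⁻] = (1.69×10⁻²)^3s
s = 2.24×10⁻²² / (1.69×10⁻²)^3 = 4.64×10⁻¹⁷
s = 4.64×10⁻¹⁷ mol/L

4.64×10⁻¹⁷ M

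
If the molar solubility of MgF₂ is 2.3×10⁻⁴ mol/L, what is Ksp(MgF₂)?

MgF₂(s) ⇌ Mg²⁺(aq) + 2 F⁻(aq)
Call the molar solubility s, so that [Mg²⁺] = s and [F⁻] = 2s.
Ksp = [Mg²⁺][F⁻]^2 = s · (2s)^2 = 4s^3
Ksp = 4 × (2.3×10⁻⁴)^3 = 4.9×10⁻¹¹

Ksp = 4.9×10⁻¹¹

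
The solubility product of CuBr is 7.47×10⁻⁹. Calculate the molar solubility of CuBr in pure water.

8.64×10⁻⁵ M

CuBr(s) ⇌ Cu⁺(aq) + Br⁻(aq)
Let s be the molar solubility. Then [Cu⁺] = s and [Br⁻] = s.
Ksp = [Cu⁺][Br⁻] = s · s = s^2
s^2 = 7.47×10⁻⁹
s = (7.47×10⁻⁹)^(1/2) = 8.64×10⁻⁵ mol L⁻¹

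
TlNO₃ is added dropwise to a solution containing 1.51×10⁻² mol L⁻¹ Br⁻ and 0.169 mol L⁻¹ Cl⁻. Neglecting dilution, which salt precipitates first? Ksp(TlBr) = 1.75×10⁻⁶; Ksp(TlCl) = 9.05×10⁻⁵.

TlBr

The threshold for precipitation is Q = Ksp.
For TlBr: [Tl⁺] = (Ksp/[Br⁻]) = 1.16×10⁻⁴ mol L⁻¹
For TlCl: [Tl⁺] = (Ksp/[Cl⁻]) = 5.36×10⁻⁴ mol L⁻¹
The smaller threshold [Tl⁺] is reached first, so TlBr precipitates first.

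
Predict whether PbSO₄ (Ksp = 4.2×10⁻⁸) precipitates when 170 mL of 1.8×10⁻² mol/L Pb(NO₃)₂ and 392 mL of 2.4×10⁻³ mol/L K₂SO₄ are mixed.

Yes

After mixing, V = 170 mL + 392 mL = 562 mL.
[Pb²⁺] = (1.8×10⁻²)(170)/562 = 5.4×10⁻³ mol/L
[SO₄²⁻] = (2.4×10⁻³)(392)/562 = 1.7×10⁻³ mol/L
Q = [Pb²⁺][SO₄²⁻] = 9.1×10⁻⁶
Q = 9.1×10⁻⁶ > Ksp = 4.2×10⁻⁸, so the solution is supersaturated and PbSO₄ precipitates.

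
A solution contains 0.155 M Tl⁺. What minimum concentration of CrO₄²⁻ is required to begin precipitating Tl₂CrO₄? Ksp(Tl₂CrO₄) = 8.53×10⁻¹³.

3.55×10⁻¹¹ M

Precipitation of each salt begins when its ion product equals Ksp.
Tl₂CrO₄(s) ⇌ 2 Tl⁺(aq) + CrO₄²⁻(aq)
Ksp = [Tl⁺]^2[CrO₄²⁻] = [CrO₄²⁻](0.155)^2
[CrO₄²⁻] = 8.53×10⁻¹³ / (0.155)^2 = 3.55×10⁻¹¹
[CrO₄²⁻] = 3.55×10⁻¹¹ M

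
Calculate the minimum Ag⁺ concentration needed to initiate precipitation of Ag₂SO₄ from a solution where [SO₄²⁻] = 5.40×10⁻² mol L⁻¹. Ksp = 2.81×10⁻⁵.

2.28×10⁻² M

A salt starts to precipitate once the ion product Q reaches its Ksp.
Ag₂SO₄(s) ⇌ 2 Ag⁺(aq) + SO₄²⁻(aq)
Ksp = [Ag⁺]^2[SO₄²⁻] = [Ag⁺]^2(5.40×10⁻²)
[Ag⁺]^2 = 2.81×10⁻⁵ / (5.40×10⁻²) = 5.20×10⁻⁴
[Ag⁺] = 2.28×10⁻² mol L⁻¹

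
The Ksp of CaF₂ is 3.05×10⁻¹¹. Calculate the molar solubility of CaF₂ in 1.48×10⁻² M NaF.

1.39×10⁻⁷ M

CaF₂(s) ⇌ Ca²⁺(aq) + 2 F⁻(aq)
With F⁻ already at 1.48×10⁻² M and s small, take [F⁻] ≈ 1.48×10⁻² M and [Ca²⁺] = s.
Ksp = [Ca²⁺][F⁻]^2 = s(1.48×10⁻²)^2
s = 3.05×10⁻¹¹ / (1.48×10⁻²)^2 = 1.39×10⁻⁷
s = 1.39×10⁻⁷ M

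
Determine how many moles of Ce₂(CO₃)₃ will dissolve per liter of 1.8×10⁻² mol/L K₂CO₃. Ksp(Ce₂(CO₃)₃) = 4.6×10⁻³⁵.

1.4×10⁻¹⁵ M

Ce₂(CO₃)₃(s) ⇌ 2 Ce³⁺(aq) + 3 CO₃²⁻(aq)
Let s be the solubility of Ce₂(CO₃)₃ here. The common ion gives [CO₃²⁻] ≈ 1.8×10⁻² mol/L, and [Ce³⁺] = 2s.
Ksp = [Ce³⁺]^2[CO₃²⁻]^3 = (2s)^2(1.8×10⁻²)^3
(2s)^2 = 4.6×10⁻³⁵ / (1.8×10⁻²)^3 = 7.9×10⁻³⁰
s = 1.4×10⁻¹⁵ mol/L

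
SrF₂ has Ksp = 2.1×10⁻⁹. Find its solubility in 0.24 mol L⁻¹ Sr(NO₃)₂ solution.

4.7×10⁻⁵ M

SrF₂(s) ⇌ Sr²⁺(aq) + 2 F⁻(aq)
Let s be the solubility of SrF₂ here. The common ion gives [Sr²⁺] ≈ 0.24 mol L⁻¹, and [F⁻] = 2s.
Ksp = [Sr²⁺][F⁻]^2 = (0.24)(2s)^2
(2s)^2 = 2.1×10⁻⁹ / (0.24) = 8.8×10⁻⁹
s = 4.7×10⁻⁵ mol L⁻¹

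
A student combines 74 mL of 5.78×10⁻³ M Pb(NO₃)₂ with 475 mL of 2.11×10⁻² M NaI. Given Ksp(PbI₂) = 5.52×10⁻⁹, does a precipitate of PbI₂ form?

Total volume after mixing = 74 + 475 = 549 mL.
[Pb²⁺] = (5.78×10⁻³)(74)/549 = 7.79×10⁻⁴ M
[I⁻] = (2.11×10⁻²)(475)/549 = 1.83×10⁻² M
Q = [Pb²⁺][I⁻]^2 = 2.60×10⁻⁷
Q = 2.60×10⁻⁷ > Ksp = 5.52×10⁻⁹, so the solution is supersaturated and PbI₂ precipitates.

Yes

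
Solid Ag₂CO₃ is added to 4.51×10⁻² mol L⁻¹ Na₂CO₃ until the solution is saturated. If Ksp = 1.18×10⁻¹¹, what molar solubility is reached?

8.09×10⁻⁶ M

Ag₂CO₃(s) ⇌ 2 Ag⁺(aq) + CO₃²⁻(aq)
CO₃²⁻ is already present at 4.51×10⁻² mol L⁻¹. If s mol/L of Ag₂CO₃ dissolves, [Ag⁺] = 2s while [CO₃²⁻] ≈ 4.51×10⁻² mol L⁻¹.
Ksp = [Ag⁺]^2[CO₃²⁻] = (2s)^2(4.51×10⁻²)
(2s)^2 = 1.18×10⁻¹¹ / (4.51×10⁻²) = 2.62×10⁻¹⁰
s = 8.09×10⁻⁶ mol L⁻¹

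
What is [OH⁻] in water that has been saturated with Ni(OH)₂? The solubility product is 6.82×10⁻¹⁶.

1.11×10⁻⁵ M

Ni(OH)₂(s) ⇌ Ni²⁺(aq) + 2 OH⁻(aq)
Call the molar solubility s, so that [Ni²⁺] = s and [OH⁻] = 2s.
Ksp = [Ni²⁺][OH⁻]^2 = s · (2s)^2 = 4s^3 = 6.82×10⁻¹⁶
s = 5.55×10⁻⁶ M
[OH⁻] = 2s = 1.11×10⁻⁵ M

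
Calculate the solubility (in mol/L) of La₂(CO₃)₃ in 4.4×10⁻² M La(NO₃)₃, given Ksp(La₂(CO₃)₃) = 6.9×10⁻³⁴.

2.4×10⁻¹¹ M

La₂(CO₃)₃(s) ⇌ 2 La³⁺(aq) + 3 CO₃²⁻(aq)
Let s be the solubility of La₂(CO₃)₃ here. The common ion gives [La³⁺] ≈ 4.4×10⁻² M, and [CO₃²⁻] = 3s.
Ksp = [La³⁺]^2[CO₃²⁻]^3 = (4.4×10⁻²)^2(3s)^3
(3s)^3 = 6.9×10⁻³⁴ / (4.4×10⁻²)^2 = 3.6×10⁻³¹
s = 2.4×10⁻¹¹ M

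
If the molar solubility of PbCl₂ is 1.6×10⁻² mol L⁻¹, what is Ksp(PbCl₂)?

Ksp = 1.6×10⁻⁵

PbCl₂(s) ⇌ Pb²⁺(aq) + 2 Cl⁻(aq)
If s mol/L of PbCl₂ dissolves, [Pb²⁺] = s and [Cl⁻] = 2s.
Ksp = [Pb²⁺][Cl⁻]^2 = s · (2s)^2 = 4s^3
Ksp = 4 × (1.6×10⁻²)^3 = 1.6×10⁻⁵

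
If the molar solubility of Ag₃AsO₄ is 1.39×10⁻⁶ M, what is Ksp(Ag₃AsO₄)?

Ag₃AsO₄(s) ⇌ 3 Ag⁺(aq) + AsO₄³⁻(aq)
If s mol/L of Ag₃AsO₄ dissolves, [Ag⁺] = 3s and [AsO₄³⁻] = s.
Ksp = [Ag⁺]^3[AsO₄³⁻] = (3s)^3 · s = 27s^4
Ksp = 27 × (1.39×10⁻⁶)^4 = 1.01×10⁻²²

Ksp = 1.01×10⁻²²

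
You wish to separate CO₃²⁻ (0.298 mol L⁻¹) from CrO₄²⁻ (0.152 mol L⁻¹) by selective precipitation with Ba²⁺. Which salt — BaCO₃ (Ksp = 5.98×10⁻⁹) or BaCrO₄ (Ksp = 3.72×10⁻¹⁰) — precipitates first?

The threshold for precipitation is Q = Ksp.
For BaCO₃: [Ba²⁺] = (Ksp/[CO₃²⁻]) = 2.01×10⁻⁸ mol L⁻¹
For BaCrO₄: [Ba²⁺] = (Ksp/[CrO₄²⁻]) = 2.45×10⁻⁹ mol L⁻¹
BaCrO₄ requires the lower [Ba²⁺], so it precipitates first.

BaCrO₄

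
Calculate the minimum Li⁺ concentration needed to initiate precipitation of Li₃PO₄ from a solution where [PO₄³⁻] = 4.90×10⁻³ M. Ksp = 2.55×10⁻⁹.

Precipitation of each salt begins when its ion product equals Ksp.
Li₃PO₄(s) ⇌ 3 Li⁺(aq) + PO₄³⁻(aq)
Ksp = [Li⁺]^3[PO₄³⁻] = [Li⁺]^3(4.90×10⁻³)
[Li⁺]^3 = 2.55×10⁻⁹ / (4.90×10⁻³) = 5.20×10⁻⁷
[Li⁺] = 8.04×10⁻³ M

8.04×10⁻³ M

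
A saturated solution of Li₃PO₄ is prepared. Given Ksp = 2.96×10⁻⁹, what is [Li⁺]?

9.71×10⁻³ M

Li₃PO₄(s) ⇌ 3 Li⁺(aq) + PO₄³⁻(aq)
For each mole of Li₃PO₄ that dissolves per liter, [Li⁺] = 3s and [PO₄³⁻] = s; let s denote this solubility.
Ksp = [Li⁺]^3[PO₄³⁻] = (3s)^3 · s = 27s^4 = 2.96×10⁻⁹
s = 3.24×10⁻³ M
[Li⁺] = 3s = 9.71×10⁻³ M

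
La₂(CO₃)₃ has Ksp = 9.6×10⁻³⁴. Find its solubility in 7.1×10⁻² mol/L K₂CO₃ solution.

8.2×10⁻¹⁶ M

La₂(CO₃)₃(s) ⇌ 2 La³⁺(aq) + 3 CO₃²⁻(aq)
With CO₃²⁻ already at 7.1×10⁻² mol/L and s small, take [CO₃²⁻] ≈ 7.1×10⁻² mol/L and [La³⁺] = 2s.
Ksp = [La³⁺]^2[CO₃²⁻]^3 = (2s)^2(7.1×10⁻²)^3
(2s)^2 = 9.6×10⁻³⁴ / (7.1×10⁻²)^3 = 2.7×10⁻³⁰
s = 8.2×10⁻¹⁶ mol/L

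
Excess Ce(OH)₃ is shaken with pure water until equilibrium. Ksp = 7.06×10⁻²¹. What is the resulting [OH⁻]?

1.21×10⁻⁵ M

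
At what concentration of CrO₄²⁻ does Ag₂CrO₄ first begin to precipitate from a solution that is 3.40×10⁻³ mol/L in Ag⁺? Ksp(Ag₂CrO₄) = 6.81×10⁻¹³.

5.89×10⁻⁸ M

Precipitation of each salt begins when its ion product equals Ksp.
Ag₂CrO₄(s) ⇌ 2 Ag⁺(aq) + CrO₄²⁻(aq)
Ksp = [Ag⁺]^2[CrO₄²⁻] = [CrO₄²⁻](3.40×10⁻³)^2
[CrO₄²⁻] = 6.81×10⁻¹³ / (3.40×10⁻³)^2 = 5.89×10⁻⁸
[CrO₄²⁻] = 5.89×10⁻⁸ mol/L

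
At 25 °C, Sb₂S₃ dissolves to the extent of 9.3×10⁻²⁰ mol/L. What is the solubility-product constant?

Sb₂S₃(s) ⇌ 2 Sb³⁺(aq) + 3 S²⁻(aq)
If s mol/L of Sb₂S₃ dissolves, [Sb³⁺] = 2s and [S²⁻] = 3s.
Ksp = [Sb³⁺]^2[S²⁻]^3 = (2s)^2 · (3s)^3 = 108s^5
Ksp = 108 × (9.3×10⁻²⁰)^5 = 7.5×10⁻⁹⁴

Ksp = 7.5×10⁻⁹⁴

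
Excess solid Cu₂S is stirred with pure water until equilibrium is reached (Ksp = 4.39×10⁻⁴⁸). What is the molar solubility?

1.03×10⁻¹⁶ M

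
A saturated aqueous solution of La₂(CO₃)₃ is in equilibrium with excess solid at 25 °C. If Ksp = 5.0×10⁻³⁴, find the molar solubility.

8.6×10⁻⁸ M

La₂(CO₃)₃(s) ⇌ 2 La³⁺(aq) + 3 CO₃²⁻(aq)
If s mol/L of La₂(CO₃)₃ dissolves, [La³⁺] = 2s and [CO₃²⁻] = 3s.
Ksp = [La³⁺]^2[CO₃²⁻]^3 = (2s)^2 · (3s)^3 = 108s^5
108s^5 = 5.0×10⁻³⁴  ⇒  s^5 = 4.6×10⁻³⁶
s = 8.6×10⁻⁸ mol/L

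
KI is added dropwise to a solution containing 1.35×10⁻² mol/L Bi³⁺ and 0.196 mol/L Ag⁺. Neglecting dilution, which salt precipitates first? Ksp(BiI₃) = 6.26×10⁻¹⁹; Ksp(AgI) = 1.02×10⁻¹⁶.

AgI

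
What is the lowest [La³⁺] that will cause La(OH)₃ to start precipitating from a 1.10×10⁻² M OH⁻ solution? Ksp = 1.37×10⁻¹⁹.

A salt starts to precipitate once the ion product Q reaches its Ksp.
La(OH)₃(s) ⇌ La³⁺(aq) + 3 OH⁻(aq)
Ksp = [La³⁺][OH⁻]^3 = [La³⁺](1.10×10⁻²)^3
[La³⁺] = 1.37×10⁻¹⁹ / (1.10×10⁻²)^3 = 1.03×10⁻¹³
[La³⁺] = 1.03×10⁻¹³ M

1.03×10⁻¹³ M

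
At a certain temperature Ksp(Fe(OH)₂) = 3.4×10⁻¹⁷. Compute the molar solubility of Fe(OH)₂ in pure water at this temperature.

2.0×10⁻⁶ M

Fe(OH)₂(s) ⇌ Fe²⁺(aq) + 2 OH⁻(aq)
With molar solubility s: [Fe²⁺] = s, [OH⁻] = 2s.
Ksp = [Fe²⁺][OH⁻]^2 = s · (2s)^2 = 4s^3
4s^3 = 3.4×10⁻¹⁷  ⇒  s^3 = 8.5×10⁻¹⁸
Taking the 3rd root, s = 2.0×10⁻⁶ mol/L.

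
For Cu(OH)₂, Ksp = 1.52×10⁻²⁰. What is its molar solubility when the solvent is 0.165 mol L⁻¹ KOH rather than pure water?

5.58×10⁻¹⁹ M

Cu(OH)₂(s) ⇌ Cu²⁺(aq) + 2 OH⁻(aq)
The solution already contains OH⁻ at 0.165 mol L⁻¹. Let s be the molar solubility of Cu(OH)₂.
[OH⁻] ≈ 0.165 mol L⁻¹ (common ion dominates); [Cu²⁺] = s.
Ksp = [Cu²⁺][OH⁻]^2 = s(0.165)^2
s = 1.52×10⁻²⁰ / (0.165)^2 = 5.58×10⁻¹⁹
s = 5.58×10⁻¹⁹ mol L⁻¹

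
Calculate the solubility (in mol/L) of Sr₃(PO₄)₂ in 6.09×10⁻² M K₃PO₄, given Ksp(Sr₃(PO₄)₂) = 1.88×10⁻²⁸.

Sr₃(PO₄)₂(s) ⇌ 3 Sr²⁺(aq) + 2 PO₄³⁻(aq)
Let s be the solubility of Sr₃(PO₄)₂ here. The common ion gives [PO₄³⁻] ≈ 6.09×10⁻² M, and [Sr²⁺] = 3s.
Ksp = [Sr²⁺]^3[PO₄³⁻]^2 = (3s)^3(6.09×10⁻²)^2
(3s)^3 = 1.88×10⁻²⁸ / (6.09×10⁻²)^2 = 5.07×10⁻²⁶
s = 1.23×10⁻⁹ M

1.23×10⁻⁹ M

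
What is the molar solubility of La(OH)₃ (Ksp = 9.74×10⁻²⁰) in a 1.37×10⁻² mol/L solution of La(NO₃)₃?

6.41×10⁻⁷ M

La(OH)₃(s) ⇌ La³⁺(aq) + 3 OH⁻(aq)
With La³⁺ already at 1.37×10⁻² mol/L and s small, take [La³⁺] ≈ 1.37×10⁻² mol/L and [OH⁻] = 3s.
Ksp = [La³⁺][OH⁻]^3 = (1.37×10⁻²)(3s)^3
(3s)^3 = 9.74×10⁻²⁰ / (1.37×10⁻²) = 7.11×10⁻¹⁸
s = 6.41×10⁻⁷ mol/L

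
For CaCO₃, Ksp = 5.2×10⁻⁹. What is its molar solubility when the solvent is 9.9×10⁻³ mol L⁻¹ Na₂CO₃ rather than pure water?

CaCO₃(s) ⇌ Ca²⁺(aq) + CO₃²⁻(aq)
CO₃²⁻ is already present at 9.9×10⁻³ mol L⁻¹. If s mol/L of CaCO₃ dissolves, [Ca²⁺] = s while [CO₃²⁻] ≈ 9.9×10⁻³ mol L⁻¹.
Ksp = [Ca²⁺][CO₃²⁻] = s(9.9×10⁻³)
s = 5.2×10⁻⁹ / (9.9×10⁻³) = 5.3×10⁻⁷
s = 5.3×10⁻⁷ mol L⁻¹

5.3×10⁻⁷ M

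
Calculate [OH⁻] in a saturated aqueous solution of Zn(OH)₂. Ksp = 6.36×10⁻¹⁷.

5.03×10⁻⁶ M

Zn(OH)₂(s) ⇌ Zn²⁺(aq) + 2 OH⁻(aq)
Let s be the molar solubility. Then [Zn²⁺] = s and [OH⁻] = 2s.
Ksp = [Zn²⁺][OH⁻]^2 = s · (2s)^2 = 4s^3 = 6.36×10⁻¹⁷
s = 2.51×10⁻⁶ mol L⁻¹
[OH⁻] = 2s = 5.03×10⁻⁶ mol L⁻¹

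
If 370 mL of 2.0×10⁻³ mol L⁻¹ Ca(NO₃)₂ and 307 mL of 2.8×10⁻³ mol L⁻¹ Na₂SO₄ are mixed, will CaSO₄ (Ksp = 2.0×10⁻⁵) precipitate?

No

The combined volume is 677 mL.
[Ca²⁺] = (2.0×10⁻³)(370)/677 = 1.1×10⁻³ mol L⁻¹
[SO₄²⁻] = (2.8×10⁻³)(307)/677 = 1.3×10⁻³ mol L⁻¹
Q = [Ca²⁺][SO₄²⁻] = 1.4×10⁻⁶
Q = 1.4×10⁻⁶ < Ksp = 2.0×10⁻⁵, so the solution is unsaturated and no precipitate forms.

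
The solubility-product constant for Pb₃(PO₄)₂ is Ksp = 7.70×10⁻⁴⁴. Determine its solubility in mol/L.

Pb₃(PO₄)₂(s) ⇌ 3 Pb²⁺(aq) + 2 PO₄³⁻(aq)
Call the molar solubility s, so that [Pb²⁺] = 3s and [PO₄³⁻] = 2s.
Ksp = [Pb²⁺]^3[PO₄³⁻]^2 = (3s)^3 · (2s)^2 = 108s^5
108s^5 = 7.70×10⁻⁴⁴  ⇒  s^5 = 7.13×10⁻⁴⁶
Taking the 5th root, s = 9.35×10⁻¹⁰ mol/L.

9.35×10⁻¹⁰ M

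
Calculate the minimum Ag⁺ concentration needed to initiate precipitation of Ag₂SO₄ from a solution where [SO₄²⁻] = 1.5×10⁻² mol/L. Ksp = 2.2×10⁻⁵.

Precipitation begins when Q = Ksp.
Ag₂SO₄(s) ⇌ 2 Ag⁺(aq) + SO₄²⁻(aq)
Ksp = [Ag⁺]^2[SO₄²⁻] = [Ag⁺]^2(1.5×10⁻²)
[Ag⁺]^2 = 2.2×10⁻⁵ / (1.5×10⁻²) = 1.5×10⁻³
[Ag⁺] = 3.8×10⁻² mol/L

3.8×10⁻² M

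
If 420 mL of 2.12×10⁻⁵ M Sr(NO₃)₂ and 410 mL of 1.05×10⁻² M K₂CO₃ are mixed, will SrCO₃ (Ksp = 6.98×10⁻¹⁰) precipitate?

Yes

Total volume after mixing = 420 + 410 = 830 mL.
[Sr²⁺] = (2.12×10⁻⁵)(420)/830 = 1.07×10⁻⁵ M
[CO₃²⁻] = (1.05×10⁻²)(410)/830 = 5.19×10⁻³ M
Q = [Sr²⁺][CO₃²⁻] = 5.56×10⁻⁸
Because Q > Ksp (5.56×10⁻⁸ vs 6.98×10⁻¹⁰), a precipitate of SrCO₃ forms.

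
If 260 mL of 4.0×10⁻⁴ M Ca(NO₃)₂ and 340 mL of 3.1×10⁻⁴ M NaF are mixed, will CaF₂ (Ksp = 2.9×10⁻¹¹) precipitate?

No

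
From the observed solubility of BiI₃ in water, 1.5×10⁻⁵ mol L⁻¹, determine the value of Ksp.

Ksp = 1.4×10⁻¹⁸

BiI₃(s) ⇌ Bi³⁺(aq) + 3 I⁻(aq)
Call the molar solubility s, so that [Bi³⁺] = s and [I⁻] = 3s.
Ksp = [Bi³⁺][I⁻]^3 = s · (3s)^3 = 27s^4
Ksp = 27 × (1.5×10⁻⁵)^4 = 1.4×10⁻¹⁸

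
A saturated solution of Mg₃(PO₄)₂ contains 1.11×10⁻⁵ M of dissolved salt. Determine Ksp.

Mg₃(PO₄)₂(s) ⇌ 3 Mg²⁺(aq) + 2 PO₄³⁻(aq)
For each mole of Mg₃(PO₄)₂ that dissolves per liter, [Mg²⁺] = 3s and [PO₄³⁻] = 2s; let s denote this solubility.
Ksp = [Mg²⁺]^3[PO₄³⁻]^2 = (3s)^3 · (2s)^2 = 108s^5
Ksp = 108 × (1.11×10⁻⁵)^5 = 1.82×10⁻²³

Ksp = 1.82×10⁻²³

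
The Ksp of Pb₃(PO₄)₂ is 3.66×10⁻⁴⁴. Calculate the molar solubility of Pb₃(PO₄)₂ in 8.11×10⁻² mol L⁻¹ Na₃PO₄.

5.91×10⁻¹⁵ M

Pb₃(PO₄)₂(s) ⇌ 3 Pb²⁺(aq) + 2 PO₄³⁻(aq)
The solution already contains PO₄³⁻ at 8.11×10⁻² mol L⁻¹. Let s be the molar solubility of Pb₃(PO₄)₂.
[PO₄³⁻] ≈ 8.11×10⁻² mol L⁻¹ (common ion dominates); [Pb²⁺] = 3s.
Ksp = [Pb²⁺]^3[PO₄³⁻]^2 = (3s)^3(8.11×10⁻²)^2
(3s)^3 = 3.66×10⁻⁴⁴ / (8.11×10⁻²)^2 = 5.56×10⁻⁴²
s = 5.91×10⁻¹⁵ mol L⁻¹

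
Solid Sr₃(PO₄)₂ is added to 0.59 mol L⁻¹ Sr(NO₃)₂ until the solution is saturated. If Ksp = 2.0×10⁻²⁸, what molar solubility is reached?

1.6×10⁻¹⁴ M

Sr₃(PO₄)₂(s) ⇌ 3 Sr²⁺(aq) + 2 PO₄³⁻(aq)
Let s be the solubility of Sr₃(PO₄)₂ here. The common ion gives [Sr²⁺] ≈ 0.59 mol L⁻¹, and [PO₄³⁻] = 2s.
Ksp = [Sr²⁺]^3[PO₄³⁻]^2 = (0.59)^3(2s)^2
(2s)^2 = 2.0×10⁻²⁸ / (0.59)^3 = 9.7×10⁻²⁸
s = 1.6×10⁻¹⁴ mol L⁻¹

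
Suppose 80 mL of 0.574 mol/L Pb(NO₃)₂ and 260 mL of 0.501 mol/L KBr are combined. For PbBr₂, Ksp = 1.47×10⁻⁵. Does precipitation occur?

Yes

The combined volume is 340 mL.
[Pb²⁺] = (0.574)(80)/340 = 0.135 mol/L
[Br⁻] = (0.501)(260)/340 = 0.383 mol/L
Q = [Pb²⁺][Br⁻]^2 = 1.98×10⁻²
Since Q (1.98×10⁻²) exceeds Ksp (1.47×10⁻⁵), PbBr₂ will precipitate.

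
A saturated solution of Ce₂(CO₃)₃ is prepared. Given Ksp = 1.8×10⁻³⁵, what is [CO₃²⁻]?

Ce₂(CO₃)₃(s) ⇌ 2 Ce³⁺(aq) + 3 CO₃²⁻(aq)
With molar solubility s: [Ce³⁺] = 2s, [CO₃²⁻] = 3s.
Ksp = [Ce³⁺]^2[CO₃²⁻]^3 = (2s)^2 · (3s)^3 = 108s^5 = 1.8×10⁻³⁵
s = 4.4×10⁻⁸ mol/L
[CO₃²⁻] = 3s = 1.3×10⁻⁷ mol/L

1.3×10⁻⁷ M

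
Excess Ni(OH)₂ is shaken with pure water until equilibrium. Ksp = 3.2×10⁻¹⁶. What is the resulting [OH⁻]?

8.6×10⁻⁶ M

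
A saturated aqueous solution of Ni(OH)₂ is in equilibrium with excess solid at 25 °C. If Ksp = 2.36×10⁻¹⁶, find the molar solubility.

3.89×10⁻⁶ M

Ni(OH)₂(s) ⇌ Ni²⁺(aq) + 2 OH⁻(aq)
For each mole of Ni(OH)₂ that dissolves per liter, [Ni²⁺] = s and [OH⁻] = 2s; let s denote this solubility.
Ksp = [Ni²⁺][OH⁻]^2 = s · (2s)^2 = 4s^3
4s^3 = 2.36×10⁻¹⁶  ⇒  s^3 = 5.90×10⁻¹⁷
Taking the 3rd root, s = 3.89×10⁻⁶ M.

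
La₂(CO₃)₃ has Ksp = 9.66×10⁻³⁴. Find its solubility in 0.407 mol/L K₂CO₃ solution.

5.99×10⁻¹⁷ M

La₂(CO₃)₃(s) ⇌ 2 La³⁺(aq) + 3 CO₃²⁻(aq)
Let s be the solubility of La₂(CO₃)₃ here. The common ion gives [CO₃²⁻] ≈ 0.407 mol/L, and [La³⁺] = 2s.
Ksp = [La³⁺]^2[CO₃²⁻]^3 = (2s)^2(0.407)^3
(2s)^2 = 9.66×10⁻³⁴ / (0.407)^3 = 1.43×10⁻³²
s = 5.99×10⁻¹⁷ mol/L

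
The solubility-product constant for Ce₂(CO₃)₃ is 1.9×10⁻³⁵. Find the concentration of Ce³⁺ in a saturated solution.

8.9×10⁻⁸ M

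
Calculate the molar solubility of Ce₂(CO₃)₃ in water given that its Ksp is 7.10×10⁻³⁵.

5.80×10⁻⁸ M

Ce₂(CO₃)₃(s) ⇌ 2 Ce³⁺(aq) + 3 CO₃²⁻(aq)
Let s be the molar solubility. Then [Ce³⁺] = 2s and [CO₃²⁻] = 3s.
Ksp = [Ce³⁺]^2[CO₃²⁻]^3 = (2s)^2 · (3s)^3 = 108s^5
108s^5 = 7.10×10⁻³⁵  ⇒  s^5 = 6.57×10⁻³⁷
s = (6.57×10⁻³⁷)^(1/5) = 5.80×10⁻⁸ M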